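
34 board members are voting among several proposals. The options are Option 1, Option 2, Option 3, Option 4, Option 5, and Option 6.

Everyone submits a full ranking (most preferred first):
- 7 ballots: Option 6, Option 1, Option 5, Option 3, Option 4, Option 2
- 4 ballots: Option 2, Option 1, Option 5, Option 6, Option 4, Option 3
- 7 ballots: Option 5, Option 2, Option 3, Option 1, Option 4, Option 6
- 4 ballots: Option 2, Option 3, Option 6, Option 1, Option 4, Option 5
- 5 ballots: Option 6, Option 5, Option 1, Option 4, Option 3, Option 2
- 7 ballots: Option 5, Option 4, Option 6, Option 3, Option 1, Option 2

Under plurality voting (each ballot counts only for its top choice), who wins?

First-place votes: Option 1 0, Option 2 8, Option 3 0, Option 4 0, Option 5 14, Option 6 12.

Option 5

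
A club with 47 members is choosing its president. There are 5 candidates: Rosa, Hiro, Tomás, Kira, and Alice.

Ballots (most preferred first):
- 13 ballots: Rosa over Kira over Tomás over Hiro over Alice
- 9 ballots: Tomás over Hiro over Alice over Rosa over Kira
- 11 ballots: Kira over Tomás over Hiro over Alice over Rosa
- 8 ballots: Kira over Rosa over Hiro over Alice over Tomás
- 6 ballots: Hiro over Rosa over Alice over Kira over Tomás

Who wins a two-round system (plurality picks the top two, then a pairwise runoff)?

Round 1 first-place votes: Rosa 13, Hiro 6, Tomás 9, Kira 19, Alice 0. Kira and Rosa advance.
Runoff: Kira is ranked above Rosa on 19 ballots, Rosa above Kira on 28.

Rosa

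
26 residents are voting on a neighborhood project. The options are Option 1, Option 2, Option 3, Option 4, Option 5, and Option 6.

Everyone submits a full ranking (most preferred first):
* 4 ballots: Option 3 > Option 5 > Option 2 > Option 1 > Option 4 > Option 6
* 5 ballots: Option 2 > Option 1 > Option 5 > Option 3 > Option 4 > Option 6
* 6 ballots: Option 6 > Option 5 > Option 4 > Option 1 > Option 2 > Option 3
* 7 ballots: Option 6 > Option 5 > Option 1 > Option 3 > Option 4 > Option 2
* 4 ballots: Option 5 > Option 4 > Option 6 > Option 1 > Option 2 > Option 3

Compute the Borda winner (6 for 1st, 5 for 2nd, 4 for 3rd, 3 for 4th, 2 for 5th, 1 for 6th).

Option 1: 4×3 + 5×5 + 6×3 + 7×4 + 4×3 = 95
Option 2: 4×4 + 5×6 + 6×2 + 7×1 + 4×2 = 73
Option 3: 4×6 + 5×3 + 6×1 + 7×3 + 4×1 = 70
Option 4: 4×2 + 5×2 + 6×4 + 7×2 + 4×5 = 76
Option 5: 4×5 + 5×4 + 6×5 + 7×5 + 4×6 = 129
Option 6: 4×1 + 5×1 + 6×6 + 7×6 + 4×4 = 103

Option 5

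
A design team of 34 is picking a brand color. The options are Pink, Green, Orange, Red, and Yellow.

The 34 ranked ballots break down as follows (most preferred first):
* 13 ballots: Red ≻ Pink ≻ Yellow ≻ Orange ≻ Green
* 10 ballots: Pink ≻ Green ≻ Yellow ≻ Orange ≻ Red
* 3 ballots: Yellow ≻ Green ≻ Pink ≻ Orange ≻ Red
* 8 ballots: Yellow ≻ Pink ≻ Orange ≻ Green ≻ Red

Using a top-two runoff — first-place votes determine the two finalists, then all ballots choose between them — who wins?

Round 1 first-place votes: Pink 10, Green 0, Orange 0, Red 13, Yellow 11. Red and Yellow advance.
Runoff: Red is ranked above Yellow on 13 ballots, Yellow above Red on 21.

Yellow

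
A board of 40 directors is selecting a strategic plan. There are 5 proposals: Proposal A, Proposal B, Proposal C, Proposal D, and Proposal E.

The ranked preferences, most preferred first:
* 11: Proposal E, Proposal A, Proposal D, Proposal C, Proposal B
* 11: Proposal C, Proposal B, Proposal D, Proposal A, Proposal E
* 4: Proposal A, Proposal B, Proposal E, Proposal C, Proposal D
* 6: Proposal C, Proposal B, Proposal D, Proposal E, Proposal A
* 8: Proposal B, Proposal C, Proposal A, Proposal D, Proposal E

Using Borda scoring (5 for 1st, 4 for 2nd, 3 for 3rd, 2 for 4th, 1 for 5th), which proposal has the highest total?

Proposal A: 11×4 + 11×2 + 4×5 + 6×1 + 8×3 = 116
Proposal B: 11×1 + 11×4 + 4×4 + 6×4 + 8×5 = 135
Proposal C: 11×2 + 11×5 + 4×2 + 6×5 + 8×4 = 147
Proposal D: 11×3 + 11×3 + 4×1 + 6×3 + 8×2 = 104
Proposal E: 11×5 + 11×1 + 4×3 + 6×2 + 8×1 = 98

Proposal C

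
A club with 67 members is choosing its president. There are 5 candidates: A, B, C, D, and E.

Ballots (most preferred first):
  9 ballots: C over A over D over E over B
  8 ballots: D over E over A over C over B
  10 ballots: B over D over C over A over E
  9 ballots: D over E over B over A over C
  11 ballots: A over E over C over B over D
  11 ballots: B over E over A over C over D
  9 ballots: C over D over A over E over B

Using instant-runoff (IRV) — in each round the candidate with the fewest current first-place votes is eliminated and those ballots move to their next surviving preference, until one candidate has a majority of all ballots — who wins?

Round 1: A 11, B 21, C 18, D 17, E 0. E eliminated.
Round 2: A 11, B 21, C 18, D 17. A eliminated.
Round 3: B 21, C 29, D 17. D eliminated.
Round 4: B 30, C 37. C has a majority (≥34).

C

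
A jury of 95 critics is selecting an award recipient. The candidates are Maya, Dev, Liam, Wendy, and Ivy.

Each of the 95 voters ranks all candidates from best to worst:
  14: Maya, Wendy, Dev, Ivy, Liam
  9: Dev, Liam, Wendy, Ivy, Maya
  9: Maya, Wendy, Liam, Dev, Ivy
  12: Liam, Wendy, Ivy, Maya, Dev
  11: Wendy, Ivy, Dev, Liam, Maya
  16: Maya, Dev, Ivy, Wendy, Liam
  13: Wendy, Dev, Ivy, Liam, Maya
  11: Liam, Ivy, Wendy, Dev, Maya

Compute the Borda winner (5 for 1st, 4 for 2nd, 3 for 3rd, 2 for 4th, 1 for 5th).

Wendy

Maya: 14×5 + 9×1 + 9×5 + 12×2 + 11×1 + 16×5 + 13×1 + 11×1 = 263
Dev: 14×3 + 9×5 + 9×2 + 12×1 + 11×3 + 16×4 + 13×4 + 11×2 = 288
Liam: 14×1 + 9×4 + 9×3 + 12×5 + 11×2 + 16×1 + 13×2 + 11×5 = 256
Wendy: 14×4 + 9×3 + 9×4 + 12×4 + 11×5 + 16×2 + 13×5 + 11×3 = 352
Ivy: 14×2 + 9×2 + 9×1 + 12×3 + 11×4 + 16×3 + 13×3 + 11×4 = 266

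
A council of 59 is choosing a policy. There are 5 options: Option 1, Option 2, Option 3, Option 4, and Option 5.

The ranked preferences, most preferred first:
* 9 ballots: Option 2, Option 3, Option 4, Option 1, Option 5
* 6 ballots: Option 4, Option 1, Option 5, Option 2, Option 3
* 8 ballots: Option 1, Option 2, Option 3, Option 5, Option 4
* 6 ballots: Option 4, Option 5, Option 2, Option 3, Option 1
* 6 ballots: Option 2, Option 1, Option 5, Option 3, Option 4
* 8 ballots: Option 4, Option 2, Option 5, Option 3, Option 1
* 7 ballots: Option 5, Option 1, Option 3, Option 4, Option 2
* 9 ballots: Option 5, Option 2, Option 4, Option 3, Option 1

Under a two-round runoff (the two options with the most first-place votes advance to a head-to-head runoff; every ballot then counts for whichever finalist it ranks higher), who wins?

Option 5

Round 1 first-place votes: Option 1 8, Option 2 15, Option 3 0, Option 4 20, Option 5 16. Option 4 and Option 5 advance.
Runoff: Option 4 is ranked above Option 5 on 29 ballots, Option 5 above Option 4 on 30.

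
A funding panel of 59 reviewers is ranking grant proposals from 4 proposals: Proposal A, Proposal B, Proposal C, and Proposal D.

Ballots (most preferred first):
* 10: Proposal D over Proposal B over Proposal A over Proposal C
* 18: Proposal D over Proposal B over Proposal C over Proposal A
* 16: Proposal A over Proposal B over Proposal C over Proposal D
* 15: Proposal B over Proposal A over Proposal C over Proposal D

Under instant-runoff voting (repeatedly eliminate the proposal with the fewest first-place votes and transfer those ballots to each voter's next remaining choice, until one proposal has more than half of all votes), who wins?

Proposal A

Round 1: Proposal A 16, Proposal B 15, Proposal C 0, Proposal D 28. Proposal C eliminated.
Round 2: Proposal A 16, Proposal B 15, Proposal D 28. Proposal B eliminated.
Round 3: Proposal A 31, Proposal D 28. Proposal A has a majority (≥30).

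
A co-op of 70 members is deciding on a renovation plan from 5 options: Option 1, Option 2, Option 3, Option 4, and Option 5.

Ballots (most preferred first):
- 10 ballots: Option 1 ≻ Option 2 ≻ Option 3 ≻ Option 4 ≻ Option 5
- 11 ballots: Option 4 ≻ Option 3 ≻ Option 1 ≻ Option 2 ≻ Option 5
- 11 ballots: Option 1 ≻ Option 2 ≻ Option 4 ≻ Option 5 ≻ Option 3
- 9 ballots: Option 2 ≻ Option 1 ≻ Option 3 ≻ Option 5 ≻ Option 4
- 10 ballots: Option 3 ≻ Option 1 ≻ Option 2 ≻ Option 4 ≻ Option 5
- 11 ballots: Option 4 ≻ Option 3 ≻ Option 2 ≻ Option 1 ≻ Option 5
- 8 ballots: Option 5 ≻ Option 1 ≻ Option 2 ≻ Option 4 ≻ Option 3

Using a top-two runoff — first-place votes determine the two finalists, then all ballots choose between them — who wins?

Round 1 first-place votes: Option 1 21, Option 2 9, Option 3 10, Option 4 22, Option 5 8. Option 4 and Option 1 advance.
Runoff: Option 4 is ranked above Option 1 on 22 ballots, Option 1 above Option 4 on 48.

Option 1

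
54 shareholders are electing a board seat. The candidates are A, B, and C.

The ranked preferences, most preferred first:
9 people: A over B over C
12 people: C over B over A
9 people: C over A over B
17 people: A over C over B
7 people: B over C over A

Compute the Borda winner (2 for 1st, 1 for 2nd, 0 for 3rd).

A: 9×2 + 12×0 + 9×1 + 17×2 + 7×0 = 61
B: 9×1 + 12×1 + 9×0 + 17×0 + 7×2 = 35
C: 9×0 + 12×2 + 9×2 + 17×1 + 7×1 = 66

C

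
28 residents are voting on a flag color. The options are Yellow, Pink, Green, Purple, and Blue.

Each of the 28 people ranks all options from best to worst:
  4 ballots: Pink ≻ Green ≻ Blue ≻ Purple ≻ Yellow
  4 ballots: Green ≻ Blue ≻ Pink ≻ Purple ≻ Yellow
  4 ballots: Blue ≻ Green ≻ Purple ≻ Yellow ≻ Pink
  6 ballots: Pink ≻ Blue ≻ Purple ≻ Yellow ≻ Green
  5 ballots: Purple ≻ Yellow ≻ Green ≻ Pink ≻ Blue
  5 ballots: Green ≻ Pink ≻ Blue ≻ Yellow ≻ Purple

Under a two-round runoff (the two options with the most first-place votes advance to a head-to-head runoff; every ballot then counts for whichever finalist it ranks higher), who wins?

Round 1 first-place votes: Yellow 0, Pink 10, Green 9, Purple 5, Blue 4. Pink and Green advance.
Runoff: Pink is ranked above Green on 10 ballots, Green above Pink on 18.

Green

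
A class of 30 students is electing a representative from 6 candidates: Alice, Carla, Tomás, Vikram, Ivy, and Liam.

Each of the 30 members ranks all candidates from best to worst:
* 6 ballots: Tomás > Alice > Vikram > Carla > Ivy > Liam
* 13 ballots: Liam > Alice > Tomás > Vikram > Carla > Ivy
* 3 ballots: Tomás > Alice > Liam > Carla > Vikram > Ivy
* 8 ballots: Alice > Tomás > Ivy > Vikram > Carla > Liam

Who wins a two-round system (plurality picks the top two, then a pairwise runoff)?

Round 1 first-place votes: Alice 8, Carla 0, Tomás 9, Vikram 0, Ivy 0, Liam 13. Liam and Tomás advance.
Runoff: Liam is ranked above Tomás on 13 ballots, Tomás above Liam on 17.

Tomás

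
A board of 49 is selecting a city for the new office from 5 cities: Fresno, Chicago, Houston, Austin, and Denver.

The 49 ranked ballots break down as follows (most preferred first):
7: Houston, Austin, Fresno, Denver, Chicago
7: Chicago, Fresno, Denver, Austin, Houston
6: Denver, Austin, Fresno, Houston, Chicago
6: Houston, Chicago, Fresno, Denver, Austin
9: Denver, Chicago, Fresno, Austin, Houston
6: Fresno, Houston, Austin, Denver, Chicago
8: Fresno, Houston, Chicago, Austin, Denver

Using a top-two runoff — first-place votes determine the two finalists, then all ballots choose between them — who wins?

Fresno

Round 1 first-place votes: Fresno 14, Chicago 7, Houston 13, Austin 0, Denver 15. Denver and Fresno advance.
Runoff: Denver is ranked above Fresno on 15 ballots, Fresno above Denver on 34.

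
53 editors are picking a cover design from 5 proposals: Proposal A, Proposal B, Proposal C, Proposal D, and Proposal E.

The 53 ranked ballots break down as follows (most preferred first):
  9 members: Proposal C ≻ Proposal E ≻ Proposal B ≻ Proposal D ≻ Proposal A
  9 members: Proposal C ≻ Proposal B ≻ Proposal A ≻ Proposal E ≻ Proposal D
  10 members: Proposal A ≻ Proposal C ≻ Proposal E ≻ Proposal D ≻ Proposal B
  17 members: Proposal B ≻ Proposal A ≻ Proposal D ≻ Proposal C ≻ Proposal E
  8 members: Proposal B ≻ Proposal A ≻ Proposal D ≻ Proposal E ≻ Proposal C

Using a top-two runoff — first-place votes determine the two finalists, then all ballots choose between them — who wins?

Proposal C

Round 1 first-place votes: Proposal A 10, Proposal B 25, Proposal C 18, Proposal D 0, Proposal E 0. Proposal B and Proposal C advance.
Runoff: Proposal B is ranked above Proposal C on 25 ballots, Proposal C above Proposal B on 28.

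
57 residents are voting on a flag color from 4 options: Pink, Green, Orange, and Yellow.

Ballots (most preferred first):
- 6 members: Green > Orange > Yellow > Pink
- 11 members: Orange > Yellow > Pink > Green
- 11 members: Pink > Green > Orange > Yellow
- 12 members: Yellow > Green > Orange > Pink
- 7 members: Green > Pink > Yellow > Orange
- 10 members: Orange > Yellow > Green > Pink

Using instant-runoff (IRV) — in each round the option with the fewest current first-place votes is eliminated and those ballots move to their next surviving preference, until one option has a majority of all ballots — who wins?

Green

Round 1: Pink 11, Green 13, Orange 21, Yellow 12. Pink eliminated.
Round 2: Green 24, Orange 21, Yellow 12. Yellow eliminated.
Round 3: Green 36, Orange 21. Green has a majority (≥29).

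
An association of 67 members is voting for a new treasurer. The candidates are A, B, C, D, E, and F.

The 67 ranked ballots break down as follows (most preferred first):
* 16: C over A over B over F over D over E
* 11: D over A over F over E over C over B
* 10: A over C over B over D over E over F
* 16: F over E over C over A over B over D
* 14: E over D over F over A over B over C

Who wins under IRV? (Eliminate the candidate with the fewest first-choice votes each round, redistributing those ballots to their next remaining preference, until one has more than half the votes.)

F

Round 1: A 10, B 0, C 16, D 11, E 14, F 16. B eliminated.
Round 2: A 10, C 16, D 11, E 14, F 16. A eliminated.
Round 3: C 26, D 11, E 14, F 16. D eliminated.
Round 4: C 26, E 14, F 27. E eliminated.
Round 5: C 26, F 41. F has a majority (≥34).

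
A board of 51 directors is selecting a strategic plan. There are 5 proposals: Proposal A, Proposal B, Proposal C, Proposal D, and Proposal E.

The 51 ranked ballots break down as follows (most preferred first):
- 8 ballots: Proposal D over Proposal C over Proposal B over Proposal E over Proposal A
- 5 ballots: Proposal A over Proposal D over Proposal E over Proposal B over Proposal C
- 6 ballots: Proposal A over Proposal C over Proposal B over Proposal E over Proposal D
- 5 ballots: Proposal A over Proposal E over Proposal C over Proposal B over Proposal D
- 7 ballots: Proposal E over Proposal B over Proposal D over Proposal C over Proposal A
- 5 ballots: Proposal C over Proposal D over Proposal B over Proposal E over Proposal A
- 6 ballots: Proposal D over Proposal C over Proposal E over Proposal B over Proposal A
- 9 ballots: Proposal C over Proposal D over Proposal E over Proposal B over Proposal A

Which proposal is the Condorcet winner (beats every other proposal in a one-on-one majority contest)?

Proposal D vs Proposal A: 35–16
Proposal D vs Proposal B: 33–18
Proposal D vs Proposal C: 26–25
Proposal D vs Proposal E: 33–18
Proposal D beats every other proposal.

Proposal D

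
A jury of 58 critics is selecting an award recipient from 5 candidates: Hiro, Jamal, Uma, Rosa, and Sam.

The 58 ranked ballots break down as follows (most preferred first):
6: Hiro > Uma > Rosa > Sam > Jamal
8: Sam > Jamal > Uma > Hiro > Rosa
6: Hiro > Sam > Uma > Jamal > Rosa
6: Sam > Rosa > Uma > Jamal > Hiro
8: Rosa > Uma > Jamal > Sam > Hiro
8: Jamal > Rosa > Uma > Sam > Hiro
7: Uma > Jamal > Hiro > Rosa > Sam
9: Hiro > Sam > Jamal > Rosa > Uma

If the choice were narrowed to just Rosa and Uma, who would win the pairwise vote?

Rosa is ranked above Uma on 31 ballots; Uma above Rosa on 27.

Rosa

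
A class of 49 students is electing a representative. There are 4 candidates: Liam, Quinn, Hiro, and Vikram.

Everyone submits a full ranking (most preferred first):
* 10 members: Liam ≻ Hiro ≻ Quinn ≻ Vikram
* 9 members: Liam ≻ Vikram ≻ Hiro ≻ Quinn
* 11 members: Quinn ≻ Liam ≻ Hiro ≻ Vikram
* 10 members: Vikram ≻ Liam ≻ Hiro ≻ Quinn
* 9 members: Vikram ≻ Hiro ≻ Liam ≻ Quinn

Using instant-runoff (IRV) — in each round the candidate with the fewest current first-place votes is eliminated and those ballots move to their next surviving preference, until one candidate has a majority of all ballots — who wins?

Round 1: Liam 19, Quinn 11, Hiro 0, Vikram 19. Hiro eliminated.
Round 2: Liam 19, Quinn 11, Vikram 19. Quinn eliminated.
Round 3: Liam 30, Vikram 19. Liam has a majority (≥25).

Liam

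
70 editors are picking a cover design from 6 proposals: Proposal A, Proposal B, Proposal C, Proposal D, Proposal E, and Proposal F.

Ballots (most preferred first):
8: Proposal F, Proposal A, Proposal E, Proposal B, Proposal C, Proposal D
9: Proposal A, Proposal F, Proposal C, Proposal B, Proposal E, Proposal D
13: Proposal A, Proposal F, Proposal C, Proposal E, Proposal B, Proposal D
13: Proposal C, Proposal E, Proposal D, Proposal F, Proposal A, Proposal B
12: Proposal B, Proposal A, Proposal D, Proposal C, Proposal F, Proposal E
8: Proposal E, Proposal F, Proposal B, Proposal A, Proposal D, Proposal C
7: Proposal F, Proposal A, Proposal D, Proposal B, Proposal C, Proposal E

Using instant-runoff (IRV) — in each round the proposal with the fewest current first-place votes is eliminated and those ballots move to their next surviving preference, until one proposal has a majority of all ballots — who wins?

Proposal F

Round 1: Proposal A 22, Proposal B 12, Proposal C 13, Proposal D 0, Proposal E 8, Proposal F 15. Proposal D eliminated.
Round 2: Proposal A 22, Proposal B 12, Proposal C 13, Proposal E 8, Proposal F 15. Proposal E eliminated.
Round 3: Proposal A 22, Proposal B 12, Proposal C 13, Proposal F 23. Proposal B eliminated.
Round 4: Proposal A 34, Proposal C 13, Proposal F 23. Proposal C eliminated.
Round 5: Proposal A 34, Proposal F 36. Proposal F has a majority (≥36).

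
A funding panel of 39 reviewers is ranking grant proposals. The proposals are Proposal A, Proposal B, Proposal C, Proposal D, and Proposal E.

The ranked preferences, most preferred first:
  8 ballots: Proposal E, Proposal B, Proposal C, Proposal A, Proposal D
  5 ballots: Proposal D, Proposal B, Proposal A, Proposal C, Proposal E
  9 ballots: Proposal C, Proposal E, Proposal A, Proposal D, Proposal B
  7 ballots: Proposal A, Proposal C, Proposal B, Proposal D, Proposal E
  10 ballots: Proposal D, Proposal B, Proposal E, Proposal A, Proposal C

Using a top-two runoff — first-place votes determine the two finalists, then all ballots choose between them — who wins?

Round 1 first-place votes: Proposal A 7, Proposal B 0, Proposal C 9, Proposal D 15, Proposal E 8. Proposal D and Proposal C advance.
Runoff: Proposal D is ranked above Proposal C on 15 ballots, Proposal C above Proposal D on 24.

Proposal C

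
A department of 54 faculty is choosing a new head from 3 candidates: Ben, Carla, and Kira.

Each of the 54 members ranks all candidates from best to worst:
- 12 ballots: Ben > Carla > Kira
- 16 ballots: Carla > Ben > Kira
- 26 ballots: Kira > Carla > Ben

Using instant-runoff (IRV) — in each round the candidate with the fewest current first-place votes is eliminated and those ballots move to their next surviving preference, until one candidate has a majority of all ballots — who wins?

Round 1: Ben 12, Carla 16, Kira 26. Ben eliminated.
Round 2: Carla 28, Kira 26. Carla has a majority (≥28).

Carla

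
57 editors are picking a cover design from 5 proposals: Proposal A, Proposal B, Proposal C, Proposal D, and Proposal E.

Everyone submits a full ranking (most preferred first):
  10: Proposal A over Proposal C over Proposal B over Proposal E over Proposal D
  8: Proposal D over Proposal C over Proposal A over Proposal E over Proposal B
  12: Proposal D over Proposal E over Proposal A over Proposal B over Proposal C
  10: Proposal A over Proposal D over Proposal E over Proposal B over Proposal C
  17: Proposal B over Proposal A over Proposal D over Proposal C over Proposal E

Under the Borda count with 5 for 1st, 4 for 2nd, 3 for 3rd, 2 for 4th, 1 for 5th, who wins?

Proposal A

Proposal A: 10×5 + 8×3 + 12×3 + 10×5 + 17×4 = 228
Proposal B: 10×3 + 8×1 + 12×2 + 10×2 + 17×5 = 167
Proposal C: 10×4 + 8×4 + 12×1 + 10×1 + 17×2 = 128
Proposal D: 10×1 + 8×5 + 12×5 + 10×4 + 17×3 = 201
Proposal E: 10×2 + 8×2 + 12×4 + 10×3 + 17×1 = 131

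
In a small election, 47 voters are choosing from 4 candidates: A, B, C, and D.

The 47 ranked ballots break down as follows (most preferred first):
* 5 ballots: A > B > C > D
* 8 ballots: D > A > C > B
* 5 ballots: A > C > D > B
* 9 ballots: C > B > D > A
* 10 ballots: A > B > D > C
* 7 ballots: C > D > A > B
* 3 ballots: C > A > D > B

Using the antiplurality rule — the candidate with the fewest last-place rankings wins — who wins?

Last-place votes: A 9, B 23, C 10, D 5.

D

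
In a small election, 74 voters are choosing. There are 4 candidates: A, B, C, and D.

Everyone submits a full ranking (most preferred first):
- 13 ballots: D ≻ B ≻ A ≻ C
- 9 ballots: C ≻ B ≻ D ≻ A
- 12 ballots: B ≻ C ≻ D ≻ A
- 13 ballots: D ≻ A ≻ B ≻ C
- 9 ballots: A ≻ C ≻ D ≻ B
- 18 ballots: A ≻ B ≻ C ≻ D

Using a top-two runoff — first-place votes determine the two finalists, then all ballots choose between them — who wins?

D

Round 1 first-place votes: A 27, B 12, C 9, D 26. A and D advance.
Runoff: A is ranked above D on 27 ballots, D above A on 47.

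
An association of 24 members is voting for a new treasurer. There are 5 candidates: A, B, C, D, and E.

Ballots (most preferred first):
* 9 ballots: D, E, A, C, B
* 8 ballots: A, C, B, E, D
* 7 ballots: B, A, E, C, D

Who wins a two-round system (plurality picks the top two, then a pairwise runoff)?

Round 1 first-place votes: A 8, B 7, C 0, D 9, E 0. D and A advance.
Runoff: D is ranked above A on 9 ballots, A above D on 15.

A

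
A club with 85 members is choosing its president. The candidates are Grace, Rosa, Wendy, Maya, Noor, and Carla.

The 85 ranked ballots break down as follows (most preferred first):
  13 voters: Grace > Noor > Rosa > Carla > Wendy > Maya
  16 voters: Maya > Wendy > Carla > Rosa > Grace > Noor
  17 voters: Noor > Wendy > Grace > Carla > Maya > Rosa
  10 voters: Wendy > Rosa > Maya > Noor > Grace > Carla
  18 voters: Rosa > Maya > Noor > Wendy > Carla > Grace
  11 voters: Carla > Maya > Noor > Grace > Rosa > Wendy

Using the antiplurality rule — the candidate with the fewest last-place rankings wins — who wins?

Carla

Last-place votes: Grace 18, Rosa 17, Wendy 11, Maya 13, Noor 16, Carla 10.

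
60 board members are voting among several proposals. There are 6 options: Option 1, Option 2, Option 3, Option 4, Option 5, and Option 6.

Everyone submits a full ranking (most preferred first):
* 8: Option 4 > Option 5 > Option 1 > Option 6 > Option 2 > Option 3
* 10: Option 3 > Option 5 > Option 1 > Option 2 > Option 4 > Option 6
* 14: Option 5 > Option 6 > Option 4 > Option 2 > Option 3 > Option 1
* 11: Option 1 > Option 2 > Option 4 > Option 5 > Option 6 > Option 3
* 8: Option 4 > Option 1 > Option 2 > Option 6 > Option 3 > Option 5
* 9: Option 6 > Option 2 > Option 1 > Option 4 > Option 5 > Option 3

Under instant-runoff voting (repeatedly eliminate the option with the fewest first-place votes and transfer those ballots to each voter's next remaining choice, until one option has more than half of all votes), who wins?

Option 5

Round 1: Option 1 11, Option 2 0, Option 3 10, Option 4 16, Option 5 14, Option 6 9. Option 2 eliminated.
Round 2: Option 1 11, Option 3 10, Option 4 16, Option 5 14, Option 6 9. Option 6 eliminated.
Round 3: Option 1 20, Option 3 10, Option 4 16, Option 5 14. Option 3 eliminated.
Round 4: Option 1 20, Option 4 16, Option 5 24. Option 4 eliminated.
Round 5: Option 1 28, Option 5 32. Option 5 has a majority (≥31).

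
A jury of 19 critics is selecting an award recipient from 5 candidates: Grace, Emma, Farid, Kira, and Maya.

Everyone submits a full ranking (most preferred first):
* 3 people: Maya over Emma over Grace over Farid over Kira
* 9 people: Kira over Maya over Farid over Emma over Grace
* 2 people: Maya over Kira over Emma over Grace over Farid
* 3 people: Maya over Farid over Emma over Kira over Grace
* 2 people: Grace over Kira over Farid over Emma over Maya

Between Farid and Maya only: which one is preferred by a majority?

Maya

Farid is ranked above Maya on 2 ballots; Maya above Farid on 17.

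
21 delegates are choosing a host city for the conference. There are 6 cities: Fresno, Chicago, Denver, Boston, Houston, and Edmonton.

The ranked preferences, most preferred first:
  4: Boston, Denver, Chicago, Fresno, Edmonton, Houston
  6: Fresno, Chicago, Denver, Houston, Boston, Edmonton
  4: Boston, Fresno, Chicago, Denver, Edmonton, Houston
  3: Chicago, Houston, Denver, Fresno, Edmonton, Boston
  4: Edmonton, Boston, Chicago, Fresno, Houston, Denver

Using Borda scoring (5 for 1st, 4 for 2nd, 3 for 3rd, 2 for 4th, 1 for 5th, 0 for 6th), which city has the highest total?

Fresno: 4×2 + 6×5 + 4×4 + 3×2 + 4×2 = 68
Chicago: 4×3 + 6×4 + 4×3 + 3×5 + 4×3 = 75
Denver: 4×4 + 6×3 + 4×2 + 3×3 + 4×0 = 51
Boston: 4×5 + 6×1 + 4×5 + 3×0 + 4×4 = 62
Houston: 4×0 + 6×2 + 4×0 + 3×4 + 4×1 = 28
Edmonton: 4×1 + 6×0 + 4×1 + 3×1 + 4×5 = 31

Chicago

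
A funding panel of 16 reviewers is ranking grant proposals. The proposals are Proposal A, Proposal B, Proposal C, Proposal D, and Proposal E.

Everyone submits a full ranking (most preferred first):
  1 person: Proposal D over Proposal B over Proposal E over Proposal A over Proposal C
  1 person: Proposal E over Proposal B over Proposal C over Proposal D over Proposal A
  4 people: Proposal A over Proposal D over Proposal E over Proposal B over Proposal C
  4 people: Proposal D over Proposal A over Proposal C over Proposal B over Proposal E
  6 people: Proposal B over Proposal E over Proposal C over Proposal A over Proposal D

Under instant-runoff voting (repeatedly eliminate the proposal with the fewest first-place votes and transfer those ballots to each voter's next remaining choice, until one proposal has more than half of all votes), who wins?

Round 1: Proposal A 4, Proposal B 6, Proposal C 0, Proposal D 5, Proposal E 1. Proposal C eliminated.
Round 2: Proposal A 4, Proposal B 6, Proposal D 5, Proposal E 1. Proposal E eliminated.
Round 3: Proposal A 4, Proposal B 7, Proposal D 5. Proposal A eliminated.
Round 4: Proposal B 7, Proposal D 9. Proposal D has a majority (≥9).

Proposal D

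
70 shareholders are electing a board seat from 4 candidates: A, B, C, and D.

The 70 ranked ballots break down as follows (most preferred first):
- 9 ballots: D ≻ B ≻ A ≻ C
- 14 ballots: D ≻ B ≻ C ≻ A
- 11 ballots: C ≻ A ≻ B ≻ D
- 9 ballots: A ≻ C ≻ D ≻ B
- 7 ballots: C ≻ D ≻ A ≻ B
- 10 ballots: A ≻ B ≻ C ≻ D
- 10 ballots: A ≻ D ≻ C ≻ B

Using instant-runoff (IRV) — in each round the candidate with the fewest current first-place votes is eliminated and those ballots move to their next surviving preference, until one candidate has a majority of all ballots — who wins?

Round 1: A 29, B 0, C 18, D 23. B eliminated.
Round 2: A 29, C 18, D 23. C eliminated.
Round 3: A 40, D 30. A has a majority (≥36).

A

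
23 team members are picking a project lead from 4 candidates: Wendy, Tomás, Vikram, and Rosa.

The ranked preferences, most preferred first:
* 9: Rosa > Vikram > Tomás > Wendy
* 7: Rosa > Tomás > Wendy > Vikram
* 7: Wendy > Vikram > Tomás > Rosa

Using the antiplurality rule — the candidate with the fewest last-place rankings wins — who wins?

Tomás

Last-place votes: Wendy 9, Tomás 0, Vikram 7, Rosa 7.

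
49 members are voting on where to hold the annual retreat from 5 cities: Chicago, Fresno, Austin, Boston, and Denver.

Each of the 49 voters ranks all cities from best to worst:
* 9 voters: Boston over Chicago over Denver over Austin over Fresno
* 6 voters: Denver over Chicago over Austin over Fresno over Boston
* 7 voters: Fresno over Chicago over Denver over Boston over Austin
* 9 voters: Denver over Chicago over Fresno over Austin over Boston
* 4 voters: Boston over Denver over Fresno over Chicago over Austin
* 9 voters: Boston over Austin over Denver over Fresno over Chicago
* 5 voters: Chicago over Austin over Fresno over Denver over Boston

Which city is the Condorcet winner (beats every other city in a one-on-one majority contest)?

Denver

Denver vs Chicago: 28–21
Denver vs Fresno: 37–12
Denver vs Austin: 35–14
Denver vs Boston: 27–22
Denver beats every other city.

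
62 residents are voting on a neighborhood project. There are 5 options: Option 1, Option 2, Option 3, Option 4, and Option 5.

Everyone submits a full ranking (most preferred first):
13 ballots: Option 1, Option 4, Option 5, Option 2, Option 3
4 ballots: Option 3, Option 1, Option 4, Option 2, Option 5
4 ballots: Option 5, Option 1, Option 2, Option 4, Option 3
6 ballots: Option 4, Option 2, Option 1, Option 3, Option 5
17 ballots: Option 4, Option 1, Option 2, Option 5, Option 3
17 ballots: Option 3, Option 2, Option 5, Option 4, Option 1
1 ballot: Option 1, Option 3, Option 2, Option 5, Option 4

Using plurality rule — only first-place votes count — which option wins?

First-place votes: Option 1 14, Option 2 0, Option 3 21, Option 4 23, Option 5 4.

Option 4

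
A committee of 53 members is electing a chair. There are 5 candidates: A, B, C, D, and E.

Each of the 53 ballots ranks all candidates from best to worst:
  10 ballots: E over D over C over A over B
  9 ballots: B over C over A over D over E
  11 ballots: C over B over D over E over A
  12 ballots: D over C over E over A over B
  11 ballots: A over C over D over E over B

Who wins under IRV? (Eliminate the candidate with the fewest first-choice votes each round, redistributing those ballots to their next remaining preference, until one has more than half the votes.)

Round 1: A 11, B 9, C 11, D 12, E 10. B eliminated.
Round 2: A 11, C 20, D 12, E 10. E eliminated.
Round 3: A 11, C 20, D 22. A eliminated.
Round 4: C 31, D 22. C has a majority (≥27).

C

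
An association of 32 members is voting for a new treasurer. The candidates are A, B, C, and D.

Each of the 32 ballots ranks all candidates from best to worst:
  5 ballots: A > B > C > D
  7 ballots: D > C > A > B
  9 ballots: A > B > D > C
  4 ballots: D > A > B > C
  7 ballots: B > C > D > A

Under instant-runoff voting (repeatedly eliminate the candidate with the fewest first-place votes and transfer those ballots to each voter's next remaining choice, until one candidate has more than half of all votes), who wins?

Round 1: A 14, B 7, C 0, D 11. C eliminated.
Round 2: A 14, B 7, D 11. B eliminated.
Round 3: A 14, D 18. D has a majority (≥17).

D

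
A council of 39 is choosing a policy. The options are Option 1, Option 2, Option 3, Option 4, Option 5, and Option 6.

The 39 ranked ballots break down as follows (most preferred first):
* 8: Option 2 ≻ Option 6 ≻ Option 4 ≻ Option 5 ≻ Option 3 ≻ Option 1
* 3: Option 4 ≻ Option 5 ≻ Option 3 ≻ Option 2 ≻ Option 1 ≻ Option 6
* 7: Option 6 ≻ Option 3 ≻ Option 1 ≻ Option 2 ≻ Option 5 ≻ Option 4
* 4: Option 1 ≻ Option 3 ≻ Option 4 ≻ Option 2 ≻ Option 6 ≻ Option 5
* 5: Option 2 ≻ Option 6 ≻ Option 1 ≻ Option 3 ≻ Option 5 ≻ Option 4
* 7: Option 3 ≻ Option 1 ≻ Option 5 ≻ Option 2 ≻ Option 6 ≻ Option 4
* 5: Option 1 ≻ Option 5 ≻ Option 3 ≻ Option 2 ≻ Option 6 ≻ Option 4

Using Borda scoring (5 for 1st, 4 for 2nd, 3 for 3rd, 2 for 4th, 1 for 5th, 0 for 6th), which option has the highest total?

Option 3

Option 1: 8×0 + 3×1 + 7×3 + 4×5 + 5×3 + 7×4 + 5×5 = 112
Option 2: 8×5 + 3×2 + 7×2 + 4×2 + 5×5 + 7×2 + 5×2 = 117
Option 3: 8×1 + 3×3 + 7×4 + 4×4 + 5×2 + 7×5 + 5×3 = 121
Option 4: 8×3 + 3×5 + 7×0 + 4×3 + 5×0 + 7×0 + 5×0 = 51
Option 5: 8×2 + 3×4 + 7×1 + 4×0 + 5×1 + 7×3 + 5×4 = 81
Option 6: 8×4 + 3×0 + 7×5 + 4×1 + 5×4 + 7×1 + 5×1 = 103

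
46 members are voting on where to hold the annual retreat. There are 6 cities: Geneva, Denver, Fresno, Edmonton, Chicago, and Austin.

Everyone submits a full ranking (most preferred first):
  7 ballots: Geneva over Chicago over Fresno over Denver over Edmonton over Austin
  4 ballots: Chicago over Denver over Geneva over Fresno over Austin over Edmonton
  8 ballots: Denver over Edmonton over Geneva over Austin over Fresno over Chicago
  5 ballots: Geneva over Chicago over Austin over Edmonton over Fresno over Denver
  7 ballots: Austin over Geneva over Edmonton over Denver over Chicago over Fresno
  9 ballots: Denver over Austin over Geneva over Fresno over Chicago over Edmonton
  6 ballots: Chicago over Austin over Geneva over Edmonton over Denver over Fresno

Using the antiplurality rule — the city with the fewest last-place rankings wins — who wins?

Geneva

Last-place votes: Geneva 0, Denver 5, Fresno 13, Edmonton 13, Chicago 8, Austin 7.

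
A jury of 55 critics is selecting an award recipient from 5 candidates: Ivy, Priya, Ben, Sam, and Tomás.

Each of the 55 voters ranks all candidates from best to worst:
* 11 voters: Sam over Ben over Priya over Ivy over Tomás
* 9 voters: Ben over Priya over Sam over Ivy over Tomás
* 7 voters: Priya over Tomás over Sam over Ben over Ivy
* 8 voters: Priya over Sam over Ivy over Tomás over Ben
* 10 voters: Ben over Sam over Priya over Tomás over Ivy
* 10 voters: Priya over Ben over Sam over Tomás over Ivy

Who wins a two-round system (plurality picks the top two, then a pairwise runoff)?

Round 1 first-place votes: Ivy 0, Priya 25, Ben 19, Sam 11, Tomás 0. Priya and Ben advance.
Runoff: Priya is ranked above Ben on 25 ballots, Ben above Priya on 30.

Ben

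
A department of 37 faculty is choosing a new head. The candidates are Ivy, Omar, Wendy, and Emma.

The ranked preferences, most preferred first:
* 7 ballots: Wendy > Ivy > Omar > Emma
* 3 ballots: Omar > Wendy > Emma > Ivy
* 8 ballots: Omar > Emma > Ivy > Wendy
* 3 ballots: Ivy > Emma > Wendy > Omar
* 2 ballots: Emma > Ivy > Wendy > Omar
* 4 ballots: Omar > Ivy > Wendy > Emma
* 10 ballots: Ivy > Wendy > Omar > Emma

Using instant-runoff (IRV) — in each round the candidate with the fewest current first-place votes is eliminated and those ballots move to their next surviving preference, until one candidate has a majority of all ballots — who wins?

Round 1: Ivy 13, Omar 15, Wendy 7, Emma 2. Emma eliminated.
Round 2: Ivy 15, Omar 15, Wendy 7. Wendy eliminated.
Round 3: Ivy 22, Omar 15. Ivy has a majority (≥19).

Ivy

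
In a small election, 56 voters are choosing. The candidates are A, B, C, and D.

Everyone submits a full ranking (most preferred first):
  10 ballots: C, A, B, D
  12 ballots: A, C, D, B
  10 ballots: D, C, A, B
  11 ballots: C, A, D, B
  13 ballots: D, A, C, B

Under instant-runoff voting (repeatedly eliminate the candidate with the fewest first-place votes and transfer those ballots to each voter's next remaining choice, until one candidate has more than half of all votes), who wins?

Round 1: A 12, B 0, C 21, D 23. B eliminated.
Round 2: A 12, C 21, D 23. A eliminated.
Round 3: C 33, D 23. C has a majority (≥29).

C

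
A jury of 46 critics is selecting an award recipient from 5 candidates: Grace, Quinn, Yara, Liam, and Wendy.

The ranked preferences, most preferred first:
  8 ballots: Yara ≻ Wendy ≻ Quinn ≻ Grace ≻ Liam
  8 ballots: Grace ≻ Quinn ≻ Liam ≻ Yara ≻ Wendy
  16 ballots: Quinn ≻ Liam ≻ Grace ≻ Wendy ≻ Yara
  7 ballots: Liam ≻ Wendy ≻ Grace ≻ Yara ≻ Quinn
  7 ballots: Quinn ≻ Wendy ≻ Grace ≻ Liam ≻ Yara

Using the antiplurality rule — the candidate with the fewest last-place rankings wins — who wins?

Grace

Last-place votes: Grace 0, Quinn 7, Yara 23, Liam 8, Wendy 8.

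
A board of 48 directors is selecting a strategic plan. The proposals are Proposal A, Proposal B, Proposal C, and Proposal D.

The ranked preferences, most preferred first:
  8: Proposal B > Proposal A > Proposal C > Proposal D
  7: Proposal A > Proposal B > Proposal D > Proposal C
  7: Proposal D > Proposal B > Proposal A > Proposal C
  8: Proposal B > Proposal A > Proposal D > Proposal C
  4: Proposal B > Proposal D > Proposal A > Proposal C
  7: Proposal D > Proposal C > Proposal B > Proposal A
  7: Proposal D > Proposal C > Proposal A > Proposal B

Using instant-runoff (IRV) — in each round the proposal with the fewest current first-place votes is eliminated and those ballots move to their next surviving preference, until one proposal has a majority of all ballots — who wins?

Round 1: Proposal A 7, Proposal B 20, Proposal C 0, Proposal D 21. Proposal C eliminated.
Round 2: Proposal A 7, Proposal B 20, Proposal D 21. Proposal A eliminated.
Round 3: Proposal B 27, Proposal D 21. Proposal B has a majority (≥25).

Proposal B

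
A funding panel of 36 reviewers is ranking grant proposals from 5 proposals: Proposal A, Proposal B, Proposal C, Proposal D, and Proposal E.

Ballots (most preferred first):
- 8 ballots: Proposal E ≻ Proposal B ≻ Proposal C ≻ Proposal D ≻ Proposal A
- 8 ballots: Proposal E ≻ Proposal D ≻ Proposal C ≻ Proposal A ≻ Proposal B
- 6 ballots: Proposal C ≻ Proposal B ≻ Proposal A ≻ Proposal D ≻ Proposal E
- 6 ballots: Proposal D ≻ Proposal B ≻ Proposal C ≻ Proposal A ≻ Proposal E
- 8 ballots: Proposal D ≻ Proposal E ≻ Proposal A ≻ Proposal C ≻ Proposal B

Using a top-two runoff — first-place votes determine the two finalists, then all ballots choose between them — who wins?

Round 1 first-place votes: Proposal A 0, Proposal B 0, Proposal C 6, Proposal D 14, Proposal E 16. Proposal E and Proposal D advance.
Runoff: Proposal E is ranked above Proposal D on 16 ballots, Proposal D above Proposal E on 20.

Proposal D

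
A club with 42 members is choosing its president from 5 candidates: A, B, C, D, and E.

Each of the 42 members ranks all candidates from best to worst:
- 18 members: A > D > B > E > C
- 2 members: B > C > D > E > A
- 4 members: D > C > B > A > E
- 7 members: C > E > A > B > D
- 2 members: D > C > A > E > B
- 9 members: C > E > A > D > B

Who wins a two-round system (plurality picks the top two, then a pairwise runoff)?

C

Round 1 first-place votes: A 18, B 2, C 16, D 6, E 0. A and C advance.
Runoff: A is ranked above C on 18 ballots, C above A on 24.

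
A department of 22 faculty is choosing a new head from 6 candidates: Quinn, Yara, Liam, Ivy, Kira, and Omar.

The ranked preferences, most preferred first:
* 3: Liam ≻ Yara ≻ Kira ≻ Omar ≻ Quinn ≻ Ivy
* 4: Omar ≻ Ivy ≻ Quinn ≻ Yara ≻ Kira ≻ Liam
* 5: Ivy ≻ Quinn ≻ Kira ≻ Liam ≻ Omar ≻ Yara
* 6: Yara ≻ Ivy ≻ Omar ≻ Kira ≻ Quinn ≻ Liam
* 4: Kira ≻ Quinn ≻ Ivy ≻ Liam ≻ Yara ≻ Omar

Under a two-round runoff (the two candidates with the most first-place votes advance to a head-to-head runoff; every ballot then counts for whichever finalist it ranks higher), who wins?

Round 1 first-place votes: Quinn 0, Yara 6, Liam 3, Ivy 5, Kira 4, Omar 4. Yara and Ivy advance.
Runoff: Yara is ranked above Ivy on 9 ballots, Ivy above Yara on 13.

Ivy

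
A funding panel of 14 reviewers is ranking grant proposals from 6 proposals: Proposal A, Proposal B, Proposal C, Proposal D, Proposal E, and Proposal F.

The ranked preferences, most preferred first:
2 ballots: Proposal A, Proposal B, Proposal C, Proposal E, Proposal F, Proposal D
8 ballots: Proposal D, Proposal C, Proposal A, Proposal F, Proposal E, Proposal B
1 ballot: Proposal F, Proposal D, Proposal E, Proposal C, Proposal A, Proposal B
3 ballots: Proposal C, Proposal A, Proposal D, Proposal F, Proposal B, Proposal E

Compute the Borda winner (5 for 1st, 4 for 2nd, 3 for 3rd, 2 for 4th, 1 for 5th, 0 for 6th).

Proposal A: 2×5 + 8×3 + 1×1 + 3×4 = 47
Proposal B: 2×4 + 8×0 + 1×0 + 3×1 = 11
Proposal C: 2×3 + 8×4 + 1×2 + 3×5 = 55
Proposal D: 2×0 + 8×5 + 1×4 + 3×3 = 53
Proposal E: 2×2 + 8×1 + 1×3 + 3×0 = 15
Proposal F: 2×1 + 8×2 + 1×5 + 3×2 = 29

Proposal C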